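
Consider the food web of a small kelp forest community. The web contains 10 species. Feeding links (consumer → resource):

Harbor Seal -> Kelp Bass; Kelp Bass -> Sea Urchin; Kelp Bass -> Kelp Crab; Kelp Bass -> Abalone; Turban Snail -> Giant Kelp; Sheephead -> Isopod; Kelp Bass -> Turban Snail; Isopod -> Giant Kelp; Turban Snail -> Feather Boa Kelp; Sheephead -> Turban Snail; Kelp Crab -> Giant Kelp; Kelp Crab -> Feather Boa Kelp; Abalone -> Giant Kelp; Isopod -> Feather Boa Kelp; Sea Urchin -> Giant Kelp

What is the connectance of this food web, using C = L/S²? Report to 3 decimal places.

The web has S = 10 species and L = 15 feeding links.
C = L / S² = 15 / 100 = 0.1500 ≈ 0.150.

C = 0.150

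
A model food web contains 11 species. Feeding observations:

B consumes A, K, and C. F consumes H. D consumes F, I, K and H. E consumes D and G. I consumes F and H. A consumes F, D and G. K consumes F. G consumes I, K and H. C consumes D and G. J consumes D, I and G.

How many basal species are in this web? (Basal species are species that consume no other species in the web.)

Basal species (no prey listed): H.
Count: 1.

1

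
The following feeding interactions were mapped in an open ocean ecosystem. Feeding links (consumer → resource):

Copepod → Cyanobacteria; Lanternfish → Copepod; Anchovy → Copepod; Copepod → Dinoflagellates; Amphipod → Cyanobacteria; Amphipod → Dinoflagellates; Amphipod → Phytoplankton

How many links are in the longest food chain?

One longest chain: Cyanobacteria → Copepod → Anchovy.
It has 3 species and 2 links.

2 links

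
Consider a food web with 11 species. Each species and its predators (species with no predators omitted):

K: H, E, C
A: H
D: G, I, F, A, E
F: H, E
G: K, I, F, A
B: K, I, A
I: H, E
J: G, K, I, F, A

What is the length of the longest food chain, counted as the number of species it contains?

4 species

One longest chain: J → G → K → H.
It has 4 species and 3 links.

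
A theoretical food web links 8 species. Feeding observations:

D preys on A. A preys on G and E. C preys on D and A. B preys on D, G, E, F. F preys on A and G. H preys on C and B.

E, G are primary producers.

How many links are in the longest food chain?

One longest chain: E → A → D → C → H.
It has 5 species and 4 links.

4 links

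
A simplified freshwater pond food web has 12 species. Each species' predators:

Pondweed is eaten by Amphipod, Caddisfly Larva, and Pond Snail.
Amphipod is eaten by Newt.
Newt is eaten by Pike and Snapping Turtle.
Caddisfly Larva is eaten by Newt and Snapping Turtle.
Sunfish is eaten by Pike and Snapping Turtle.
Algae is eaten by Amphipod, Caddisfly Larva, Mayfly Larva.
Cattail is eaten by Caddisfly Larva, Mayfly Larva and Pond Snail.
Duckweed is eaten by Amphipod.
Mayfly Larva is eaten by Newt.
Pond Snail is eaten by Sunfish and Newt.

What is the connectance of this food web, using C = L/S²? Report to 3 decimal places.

The web has S = 12 species and L = 20 feeding links.
C = L / S² = 20 / 144 = 0.1389 ≈ 0.139.

C = 0.139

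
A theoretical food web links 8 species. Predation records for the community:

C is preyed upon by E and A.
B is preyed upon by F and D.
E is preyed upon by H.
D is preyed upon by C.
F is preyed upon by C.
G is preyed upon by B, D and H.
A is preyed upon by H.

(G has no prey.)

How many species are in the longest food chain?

6 species

One longest chain: G → B → F → C → E → H.
It has 6 species and 5 links.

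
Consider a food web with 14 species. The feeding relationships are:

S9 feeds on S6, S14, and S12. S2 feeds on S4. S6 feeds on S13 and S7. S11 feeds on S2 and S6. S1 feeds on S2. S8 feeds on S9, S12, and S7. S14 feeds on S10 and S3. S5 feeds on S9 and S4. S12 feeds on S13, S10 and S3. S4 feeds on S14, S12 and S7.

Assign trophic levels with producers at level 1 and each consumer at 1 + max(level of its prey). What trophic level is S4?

S13 is a producer → level 1.
S12 eats S13 (level 1); other prey at levels: S3 1, S10 1 → level 2.
S4 eats S12 (level 2); other prey at levels: S7 1, S14 2 → level 3.

Trophic level 3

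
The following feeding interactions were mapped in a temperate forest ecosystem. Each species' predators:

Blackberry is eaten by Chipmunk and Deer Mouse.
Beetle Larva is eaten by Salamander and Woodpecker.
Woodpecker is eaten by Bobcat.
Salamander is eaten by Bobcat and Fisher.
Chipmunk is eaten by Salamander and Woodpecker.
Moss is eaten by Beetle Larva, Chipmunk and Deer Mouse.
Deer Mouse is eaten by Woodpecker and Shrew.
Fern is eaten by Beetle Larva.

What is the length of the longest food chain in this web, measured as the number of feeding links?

3 links

One longest chain: Moss → Chipmunk → Salamander → Fisher.
It has 4 species and 3 links.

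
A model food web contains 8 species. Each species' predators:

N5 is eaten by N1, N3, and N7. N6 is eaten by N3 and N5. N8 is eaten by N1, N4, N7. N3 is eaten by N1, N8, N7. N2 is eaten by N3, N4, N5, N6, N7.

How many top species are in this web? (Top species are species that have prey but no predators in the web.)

Top species (has prey, but nothing eats it): N7, N1, N4.
Count: 3.

3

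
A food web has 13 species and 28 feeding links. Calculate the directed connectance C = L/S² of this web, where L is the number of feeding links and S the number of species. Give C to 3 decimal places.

The web has S = 13 species and L = 28 feeding links.
C = L / S² = 28 / 169 = 0.1657 ≈ 0.166.

C = 0.166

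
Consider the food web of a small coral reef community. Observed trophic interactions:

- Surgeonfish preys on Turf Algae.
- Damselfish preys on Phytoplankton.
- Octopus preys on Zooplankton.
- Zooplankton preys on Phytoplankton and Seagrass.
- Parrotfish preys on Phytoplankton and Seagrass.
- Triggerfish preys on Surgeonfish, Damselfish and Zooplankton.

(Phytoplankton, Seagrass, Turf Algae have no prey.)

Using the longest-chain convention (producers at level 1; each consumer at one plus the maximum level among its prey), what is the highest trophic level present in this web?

3

Producers (level 1): Phytoplankton, Seagrass, Turf Algae.
Phytoplankton → Zooplankton → Triggerfish gives Triggerfish level 3.
No species has a prey at level 3, so no species reaches level 4.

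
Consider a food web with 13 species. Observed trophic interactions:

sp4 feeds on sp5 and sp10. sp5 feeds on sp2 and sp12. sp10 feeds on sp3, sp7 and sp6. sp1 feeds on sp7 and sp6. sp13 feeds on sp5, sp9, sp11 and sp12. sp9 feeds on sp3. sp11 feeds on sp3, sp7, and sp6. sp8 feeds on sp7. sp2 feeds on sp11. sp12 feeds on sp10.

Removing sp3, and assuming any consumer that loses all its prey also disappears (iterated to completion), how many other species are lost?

1

Remove sp3.
Round 1: sp9 (all prey gone) → extinct.
No further losses. Total secondary extinctions: 1.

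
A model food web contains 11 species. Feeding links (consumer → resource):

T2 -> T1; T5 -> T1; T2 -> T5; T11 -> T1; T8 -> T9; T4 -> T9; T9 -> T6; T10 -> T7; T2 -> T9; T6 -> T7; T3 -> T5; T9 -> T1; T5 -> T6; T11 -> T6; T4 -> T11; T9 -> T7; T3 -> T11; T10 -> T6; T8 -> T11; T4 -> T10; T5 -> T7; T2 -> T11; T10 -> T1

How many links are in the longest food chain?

One longest chain: T7 → T6 → T11 → T2.
It has 4 species and 3 links.

3 links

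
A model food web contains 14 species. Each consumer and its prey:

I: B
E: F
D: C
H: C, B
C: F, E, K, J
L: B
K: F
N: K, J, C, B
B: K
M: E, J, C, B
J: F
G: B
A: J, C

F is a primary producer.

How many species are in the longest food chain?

One longest chain: F → K → B → L.
It has 4 species and 3 links.

4 species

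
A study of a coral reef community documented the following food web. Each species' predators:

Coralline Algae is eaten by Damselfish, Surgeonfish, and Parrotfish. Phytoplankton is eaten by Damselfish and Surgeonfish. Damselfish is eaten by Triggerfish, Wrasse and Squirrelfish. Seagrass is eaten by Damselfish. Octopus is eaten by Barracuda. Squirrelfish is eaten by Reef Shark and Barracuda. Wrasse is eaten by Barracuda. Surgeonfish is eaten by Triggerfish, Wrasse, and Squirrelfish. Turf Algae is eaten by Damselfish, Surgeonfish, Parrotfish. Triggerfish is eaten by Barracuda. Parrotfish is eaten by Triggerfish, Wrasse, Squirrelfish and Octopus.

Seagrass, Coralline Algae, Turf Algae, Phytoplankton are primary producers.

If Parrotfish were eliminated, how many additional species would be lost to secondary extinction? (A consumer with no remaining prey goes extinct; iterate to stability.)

1

Remove Parrotfish.
Round 1: Octopus (all prey gone) → extinct.
No further losses. Total secondary extinctions: 1.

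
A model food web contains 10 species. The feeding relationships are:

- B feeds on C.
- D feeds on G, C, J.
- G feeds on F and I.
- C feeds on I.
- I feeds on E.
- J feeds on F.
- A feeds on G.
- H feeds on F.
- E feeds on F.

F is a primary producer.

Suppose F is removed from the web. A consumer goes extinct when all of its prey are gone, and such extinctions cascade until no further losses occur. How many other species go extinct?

9

Remove F.
Round 1: J (all prey gone), E (all prey gone), H (all prey gone) → extinct.
Round 2: I (all prey gone) → extinct.
Round 3: G (all prey gone), C (all prey gone) → extinct.
Round 4: B (all prey gone), D (all prey gone), A (all prey gone) → extinct.
No further losses. Total secondary extinctions: 9.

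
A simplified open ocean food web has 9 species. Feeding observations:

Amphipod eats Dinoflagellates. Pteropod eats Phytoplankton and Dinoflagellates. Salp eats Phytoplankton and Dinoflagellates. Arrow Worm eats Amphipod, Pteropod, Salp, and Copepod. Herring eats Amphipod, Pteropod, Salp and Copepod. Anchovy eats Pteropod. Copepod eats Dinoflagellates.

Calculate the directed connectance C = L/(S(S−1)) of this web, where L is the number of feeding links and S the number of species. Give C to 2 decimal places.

C = 0.21

The web has S = 9 species and L = 15 feeding links.
C = L / (S(S−1)) = 15 / 72 = 0.2083 ≈ 0.21.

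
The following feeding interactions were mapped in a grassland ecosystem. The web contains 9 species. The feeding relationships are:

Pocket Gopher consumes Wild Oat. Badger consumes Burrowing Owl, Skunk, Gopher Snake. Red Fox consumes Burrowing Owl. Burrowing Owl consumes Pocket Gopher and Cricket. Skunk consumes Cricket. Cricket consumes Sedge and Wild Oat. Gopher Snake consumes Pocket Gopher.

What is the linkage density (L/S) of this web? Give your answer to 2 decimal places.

There are L = 11 links among S = 9 species.
L/S = 11/9 = 1.2222 ≈ 1.22.

L/S = 1.22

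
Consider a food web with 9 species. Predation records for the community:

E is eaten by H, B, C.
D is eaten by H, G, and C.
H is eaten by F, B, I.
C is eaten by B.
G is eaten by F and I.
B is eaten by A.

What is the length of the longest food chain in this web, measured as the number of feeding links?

One longest chain: D → H → B → A.
It has 4 species and 3 links.

3 links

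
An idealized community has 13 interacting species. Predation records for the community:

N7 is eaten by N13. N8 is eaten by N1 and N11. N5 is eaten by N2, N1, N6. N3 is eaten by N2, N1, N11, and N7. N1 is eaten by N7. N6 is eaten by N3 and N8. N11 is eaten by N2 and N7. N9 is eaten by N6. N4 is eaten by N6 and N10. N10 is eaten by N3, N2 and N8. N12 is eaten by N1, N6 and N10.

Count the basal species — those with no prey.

4

Basal species (no prey listed): N4, N5, N9, N12.
Count: 4.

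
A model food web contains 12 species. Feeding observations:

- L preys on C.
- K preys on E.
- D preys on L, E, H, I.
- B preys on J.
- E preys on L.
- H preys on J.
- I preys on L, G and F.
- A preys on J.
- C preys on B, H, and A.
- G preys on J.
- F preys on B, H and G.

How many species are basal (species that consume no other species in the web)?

Basal species (no prey listed): J.
Count: 1.

1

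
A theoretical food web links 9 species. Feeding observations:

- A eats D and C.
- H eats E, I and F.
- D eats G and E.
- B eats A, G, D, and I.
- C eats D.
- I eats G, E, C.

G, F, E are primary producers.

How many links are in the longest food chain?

4 links

One longest chain: G → D → C → I → H.
It has 5 species and 4 links.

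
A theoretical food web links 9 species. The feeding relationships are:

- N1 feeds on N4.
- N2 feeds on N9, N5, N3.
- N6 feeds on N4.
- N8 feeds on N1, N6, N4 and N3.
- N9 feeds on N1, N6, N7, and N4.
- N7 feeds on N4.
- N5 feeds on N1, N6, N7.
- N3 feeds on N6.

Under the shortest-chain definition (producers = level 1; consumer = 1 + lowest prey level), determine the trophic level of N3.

N4 is a producer → level 1.
N6 eats N4 → level 2.
N3 eats N6 → level 3.
No prey of N3 is below level 2, so 3 is the minimum.

Trophic level 3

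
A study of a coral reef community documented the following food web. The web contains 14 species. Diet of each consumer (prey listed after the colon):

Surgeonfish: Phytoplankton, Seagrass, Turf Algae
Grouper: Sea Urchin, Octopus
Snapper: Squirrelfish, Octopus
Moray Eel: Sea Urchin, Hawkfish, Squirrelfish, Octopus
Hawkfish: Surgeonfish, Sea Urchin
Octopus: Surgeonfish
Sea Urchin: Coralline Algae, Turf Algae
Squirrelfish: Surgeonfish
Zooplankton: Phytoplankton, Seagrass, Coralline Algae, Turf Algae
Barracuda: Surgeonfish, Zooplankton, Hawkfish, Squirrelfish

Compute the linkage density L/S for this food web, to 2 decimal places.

There are L = 25 links among S = 14 species.
L/S = 25/14 = 1.7857 ≈ 1.79.

L/S = 1.79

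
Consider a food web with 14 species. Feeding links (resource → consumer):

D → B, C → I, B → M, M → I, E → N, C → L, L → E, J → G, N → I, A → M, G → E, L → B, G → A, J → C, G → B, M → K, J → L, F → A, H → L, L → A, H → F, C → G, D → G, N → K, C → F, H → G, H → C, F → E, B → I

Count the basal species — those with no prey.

3

Basal species (no prey listed): H, D, J.
Count: 3.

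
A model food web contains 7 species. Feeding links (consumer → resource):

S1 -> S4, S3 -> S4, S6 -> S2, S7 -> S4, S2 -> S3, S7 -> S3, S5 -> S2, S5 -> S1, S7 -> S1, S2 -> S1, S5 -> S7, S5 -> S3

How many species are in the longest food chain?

One longest chain: S4 → S1 → S2 → S6.
It has 4 species and 3 links.

4 species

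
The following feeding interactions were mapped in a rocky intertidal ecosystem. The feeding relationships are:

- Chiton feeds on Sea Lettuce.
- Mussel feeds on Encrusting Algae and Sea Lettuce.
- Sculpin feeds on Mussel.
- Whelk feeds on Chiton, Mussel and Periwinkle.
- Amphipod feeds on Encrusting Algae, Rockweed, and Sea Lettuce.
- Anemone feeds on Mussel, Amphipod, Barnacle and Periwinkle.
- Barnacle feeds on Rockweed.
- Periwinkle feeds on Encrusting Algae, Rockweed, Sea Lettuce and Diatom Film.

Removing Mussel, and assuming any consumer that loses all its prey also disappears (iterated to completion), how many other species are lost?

1

Remove Mussel.
Round 1: Sculpin (all prey gone) → extinct.
No further losses. Total secondary extinctions: 1.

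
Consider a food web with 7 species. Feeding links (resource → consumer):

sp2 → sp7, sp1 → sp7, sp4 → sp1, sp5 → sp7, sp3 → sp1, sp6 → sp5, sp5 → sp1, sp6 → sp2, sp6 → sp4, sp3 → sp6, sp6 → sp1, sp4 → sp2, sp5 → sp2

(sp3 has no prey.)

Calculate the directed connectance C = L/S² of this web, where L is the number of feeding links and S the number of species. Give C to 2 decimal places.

C = 0.27

The web has S = 7 species and L = 13 feeding links.
C = L / S² = 13 / 49 = 0.2653 ≈ 0.27.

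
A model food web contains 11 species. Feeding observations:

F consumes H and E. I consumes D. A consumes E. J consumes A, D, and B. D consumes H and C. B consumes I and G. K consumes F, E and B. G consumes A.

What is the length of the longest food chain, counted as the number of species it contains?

5 species

One longest chain: H → D → I → B → K.
It has 5 species and 4 links.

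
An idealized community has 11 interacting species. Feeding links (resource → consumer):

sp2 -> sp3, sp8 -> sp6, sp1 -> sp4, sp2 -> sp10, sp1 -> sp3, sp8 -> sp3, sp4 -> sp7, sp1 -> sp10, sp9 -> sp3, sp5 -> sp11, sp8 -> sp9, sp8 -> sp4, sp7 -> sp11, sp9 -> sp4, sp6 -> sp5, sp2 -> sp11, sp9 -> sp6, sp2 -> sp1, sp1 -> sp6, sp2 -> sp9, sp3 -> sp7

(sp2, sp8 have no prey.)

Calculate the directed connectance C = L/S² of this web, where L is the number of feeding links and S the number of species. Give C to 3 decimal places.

The web has S = 11 species and L = 21 feeding links.
C = L / S² = 21 / 121 = 0.1736 ≈ 0.174.

C = 0.174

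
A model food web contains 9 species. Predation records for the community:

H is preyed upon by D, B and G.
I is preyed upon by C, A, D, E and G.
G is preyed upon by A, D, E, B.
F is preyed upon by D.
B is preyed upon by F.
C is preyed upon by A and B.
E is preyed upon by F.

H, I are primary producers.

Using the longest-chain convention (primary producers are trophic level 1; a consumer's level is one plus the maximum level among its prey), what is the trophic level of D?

I is a producer → level 1.
C eats I → level 2.
B eats C (level 2); other prey at levels: H 1, G 2 → level 3.
F eats B (level 3); other prey at levels: E 3 → level 4.
D eats F (level 4); other prey at levels: H 1, I 1, G 2 → level 5.

Trophic level 5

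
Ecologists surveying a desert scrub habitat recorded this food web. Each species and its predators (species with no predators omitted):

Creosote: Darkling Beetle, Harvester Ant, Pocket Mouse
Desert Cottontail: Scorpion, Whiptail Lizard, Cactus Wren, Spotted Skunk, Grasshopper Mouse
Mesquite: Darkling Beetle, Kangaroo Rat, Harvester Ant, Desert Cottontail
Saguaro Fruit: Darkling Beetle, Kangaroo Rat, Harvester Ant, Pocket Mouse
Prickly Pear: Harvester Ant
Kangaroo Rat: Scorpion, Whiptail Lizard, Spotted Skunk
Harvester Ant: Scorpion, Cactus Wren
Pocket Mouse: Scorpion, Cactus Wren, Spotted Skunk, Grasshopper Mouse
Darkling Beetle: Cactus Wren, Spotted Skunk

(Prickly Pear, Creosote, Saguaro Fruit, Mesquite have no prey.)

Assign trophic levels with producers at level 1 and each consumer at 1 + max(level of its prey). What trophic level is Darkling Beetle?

Trophic level 2

Creosote is a producer → level 1.
Darkling Beetle eats Creosote (level 1); other prey at levels: Saguaro Fruit 1, Mesquite 1 → level 2.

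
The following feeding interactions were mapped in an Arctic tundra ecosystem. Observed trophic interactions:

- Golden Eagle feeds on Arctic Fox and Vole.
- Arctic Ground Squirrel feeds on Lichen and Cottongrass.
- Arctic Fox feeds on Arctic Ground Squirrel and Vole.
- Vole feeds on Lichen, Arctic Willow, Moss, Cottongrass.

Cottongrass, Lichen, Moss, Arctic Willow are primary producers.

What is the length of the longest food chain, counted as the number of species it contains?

4 species

One longest chain: Cottongrass → Vole → Arctic Fox → Golden Eagle.
It has 4 species and 3 links.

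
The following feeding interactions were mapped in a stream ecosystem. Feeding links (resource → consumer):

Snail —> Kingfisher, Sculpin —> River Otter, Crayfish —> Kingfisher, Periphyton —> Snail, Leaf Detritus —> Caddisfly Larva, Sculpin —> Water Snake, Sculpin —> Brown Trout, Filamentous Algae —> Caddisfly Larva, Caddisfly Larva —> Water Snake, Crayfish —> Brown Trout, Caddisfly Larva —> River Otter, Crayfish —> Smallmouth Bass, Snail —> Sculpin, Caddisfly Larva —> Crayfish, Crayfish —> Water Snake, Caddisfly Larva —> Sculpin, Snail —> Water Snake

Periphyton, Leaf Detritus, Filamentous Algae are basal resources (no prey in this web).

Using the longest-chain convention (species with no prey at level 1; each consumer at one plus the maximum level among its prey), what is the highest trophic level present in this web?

4

Basal resources (level 1): Periphyton, Leaf Detritus, Filamentous Algae.
Leaf Detritus → Caddisfly Larva → Crayfish → Water Snake gives Water Snake level 4.
No species has a prey at level 4, so no species reaches level 5.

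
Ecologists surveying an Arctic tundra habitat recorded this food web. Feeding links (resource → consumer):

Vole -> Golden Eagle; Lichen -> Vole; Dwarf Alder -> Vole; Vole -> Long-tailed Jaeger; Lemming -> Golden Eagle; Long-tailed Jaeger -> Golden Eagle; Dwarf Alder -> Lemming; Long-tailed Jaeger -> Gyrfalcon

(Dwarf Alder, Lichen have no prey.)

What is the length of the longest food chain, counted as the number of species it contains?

4 species

One longest chain: Dwarf Alder → Vole → Long-tailed Jaeger → Gyrfalcon.
It has 4 species and 3 links.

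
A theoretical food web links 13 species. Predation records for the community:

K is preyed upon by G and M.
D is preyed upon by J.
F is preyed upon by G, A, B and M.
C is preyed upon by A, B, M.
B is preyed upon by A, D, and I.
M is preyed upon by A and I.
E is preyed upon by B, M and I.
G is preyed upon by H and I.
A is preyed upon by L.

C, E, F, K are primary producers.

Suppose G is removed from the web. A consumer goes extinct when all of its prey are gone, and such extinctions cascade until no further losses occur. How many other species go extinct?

1

Remove G.
Round 1: H (all prey gone) → extinct.
No further losses. Total secondary extinctions: 1.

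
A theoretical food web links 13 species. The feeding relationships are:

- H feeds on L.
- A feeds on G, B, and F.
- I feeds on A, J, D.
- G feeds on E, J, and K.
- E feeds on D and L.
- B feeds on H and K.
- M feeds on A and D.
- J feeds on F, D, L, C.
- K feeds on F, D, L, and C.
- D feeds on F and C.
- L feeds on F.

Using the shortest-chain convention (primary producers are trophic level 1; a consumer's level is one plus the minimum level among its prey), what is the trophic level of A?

F is a producer → level 1.
A eats F → level 2.

Trophic level 2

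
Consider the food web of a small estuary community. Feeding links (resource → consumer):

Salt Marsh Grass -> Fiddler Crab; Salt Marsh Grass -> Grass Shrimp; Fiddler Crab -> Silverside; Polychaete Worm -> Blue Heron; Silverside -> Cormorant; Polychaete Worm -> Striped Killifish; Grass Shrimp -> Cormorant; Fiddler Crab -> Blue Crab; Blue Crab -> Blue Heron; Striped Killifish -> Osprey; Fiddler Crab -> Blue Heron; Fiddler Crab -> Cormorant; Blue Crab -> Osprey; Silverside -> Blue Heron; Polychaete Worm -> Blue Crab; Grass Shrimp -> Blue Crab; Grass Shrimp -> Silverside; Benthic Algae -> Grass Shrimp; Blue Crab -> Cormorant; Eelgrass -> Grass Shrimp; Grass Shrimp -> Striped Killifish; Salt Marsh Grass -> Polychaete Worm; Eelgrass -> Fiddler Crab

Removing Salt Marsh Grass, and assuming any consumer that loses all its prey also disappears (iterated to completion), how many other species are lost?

Remove Salt Marsh Grass.
Round 1: Polychaete Worm (all prey gone) → extinct.
No further losses. Total secondary extinctions: 1.

1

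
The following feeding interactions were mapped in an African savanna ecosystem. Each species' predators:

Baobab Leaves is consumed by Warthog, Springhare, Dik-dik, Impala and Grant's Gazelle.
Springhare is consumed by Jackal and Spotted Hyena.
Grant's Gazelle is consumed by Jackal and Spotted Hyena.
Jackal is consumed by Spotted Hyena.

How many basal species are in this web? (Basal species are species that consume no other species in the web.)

1

Basal species (no prey listed): Baobab Leaves.
Count: 1.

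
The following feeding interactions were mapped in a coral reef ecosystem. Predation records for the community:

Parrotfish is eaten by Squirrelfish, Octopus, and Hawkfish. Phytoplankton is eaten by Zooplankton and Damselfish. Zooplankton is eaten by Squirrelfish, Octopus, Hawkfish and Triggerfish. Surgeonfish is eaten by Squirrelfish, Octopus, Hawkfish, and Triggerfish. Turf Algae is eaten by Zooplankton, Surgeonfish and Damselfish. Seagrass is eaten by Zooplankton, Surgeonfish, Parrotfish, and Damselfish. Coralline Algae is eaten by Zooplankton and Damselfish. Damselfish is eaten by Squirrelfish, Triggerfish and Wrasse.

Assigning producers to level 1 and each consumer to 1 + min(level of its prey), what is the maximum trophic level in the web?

Producers (level 1): Coralline Algae, Phytoplankton, Turf Algae, Seagrass.
Following each consumer down to its lowest-level prey: Coralline Algae → Damselfish → Triggerfish (levels 1 through 3).
All prey of Triggerfish (Damselfish 2, Surgeonfish 2, Zooplankton 2) are at level 2 or above, so Triggerfish is at level 1 + 2 = 3.
Every consumer has at least one prey at level 2 or below, so none exceeds level 3.

3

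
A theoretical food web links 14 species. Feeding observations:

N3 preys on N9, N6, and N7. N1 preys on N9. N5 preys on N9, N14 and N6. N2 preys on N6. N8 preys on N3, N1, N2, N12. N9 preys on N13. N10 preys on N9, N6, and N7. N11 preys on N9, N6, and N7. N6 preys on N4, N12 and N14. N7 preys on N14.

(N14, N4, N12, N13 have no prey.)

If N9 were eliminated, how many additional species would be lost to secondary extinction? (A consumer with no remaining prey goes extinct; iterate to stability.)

1

Remove N9.
Round 1: N1 (all prey gone) → extinct.
No further losses. Total secondary extinctions: 1.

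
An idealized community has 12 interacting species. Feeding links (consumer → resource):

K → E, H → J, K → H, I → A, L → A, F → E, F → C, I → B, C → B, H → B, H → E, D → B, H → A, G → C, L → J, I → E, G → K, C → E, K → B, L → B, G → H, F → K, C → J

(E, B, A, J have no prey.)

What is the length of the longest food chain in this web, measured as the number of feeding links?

3 links

One longest chain: E → H → K → F.
It has 4 species and 3 links.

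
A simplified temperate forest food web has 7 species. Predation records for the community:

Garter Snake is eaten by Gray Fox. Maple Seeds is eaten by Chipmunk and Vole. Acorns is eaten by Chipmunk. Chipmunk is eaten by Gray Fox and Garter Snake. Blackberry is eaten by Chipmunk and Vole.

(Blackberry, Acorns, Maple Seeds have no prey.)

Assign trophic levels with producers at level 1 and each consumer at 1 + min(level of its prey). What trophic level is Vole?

Trophic level 2

Blackberry is a producer → level 1.
Vole eats Blackberry → level 2.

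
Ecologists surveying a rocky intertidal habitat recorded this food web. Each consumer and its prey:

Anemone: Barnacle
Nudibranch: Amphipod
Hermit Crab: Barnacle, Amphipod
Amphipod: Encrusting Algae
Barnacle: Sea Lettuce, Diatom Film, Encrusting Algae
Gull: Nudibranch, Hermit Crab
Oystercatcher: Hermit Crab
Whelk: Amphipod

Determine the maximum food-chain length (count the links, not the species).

One longest chain: Sea Lettuce → Barnacle → Hermit Crab → Oystercatcher.
It has 4 species and 3 links.

3 links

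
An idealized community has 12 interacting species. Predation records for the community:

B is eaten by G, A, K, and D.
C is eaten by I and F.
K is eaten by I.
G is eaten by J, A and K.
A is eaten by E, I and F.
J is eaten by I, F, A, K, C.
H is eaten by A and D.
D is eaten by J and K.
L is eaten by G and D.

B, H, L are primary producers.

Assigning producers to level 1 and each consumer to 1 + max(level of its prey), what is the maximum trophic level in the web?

5

Producers (level 1): B, H, L.
B → G → J → C → I gives I level 5.
No species has a prey at level 5, so no species reaches level 6.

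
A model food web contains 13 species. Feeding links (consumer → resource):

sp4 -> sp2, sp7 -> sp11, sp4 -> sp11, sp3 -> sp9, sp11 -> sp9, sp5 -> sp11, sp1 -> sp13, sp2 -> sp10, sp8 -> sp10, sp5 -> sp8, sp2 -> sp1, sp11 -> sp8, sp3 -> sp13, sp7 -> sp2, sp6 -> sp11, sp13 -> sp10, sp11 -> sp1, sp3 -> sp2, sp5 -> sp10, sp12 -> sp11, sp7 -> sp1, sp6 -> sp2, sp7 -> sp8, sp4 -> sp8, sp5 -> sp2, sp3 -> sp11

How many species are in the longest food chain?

5 species

One longest chain: sp10 → sp13 → sp1 → sp11 → sp6.
It has 5 species and 4 links.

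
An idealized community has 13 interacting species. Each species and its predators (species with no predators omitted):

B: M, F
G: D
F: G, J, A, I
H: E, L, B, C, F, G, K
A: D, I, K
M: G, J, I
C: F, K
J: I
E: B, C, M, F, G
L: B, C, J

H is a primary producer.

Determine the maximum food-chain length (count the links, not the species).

One longest chain: H → E → B → F → A → D.
It has 6 species and 5 links.

5 links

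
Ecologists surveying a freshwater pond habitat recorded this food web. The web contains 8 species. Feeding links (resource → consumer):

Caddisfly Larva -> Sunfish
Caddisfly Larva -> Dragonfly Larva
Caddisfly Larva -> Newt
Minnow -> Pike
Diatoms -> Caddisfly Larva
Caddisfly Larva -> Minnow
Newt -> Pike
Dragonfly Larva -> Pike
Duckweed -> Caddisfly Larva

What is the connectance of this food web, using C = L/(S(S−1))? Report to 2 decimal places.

The web has S = 8 species and L = 9 feeding links.
C = L / (S(S−1)) = 9 / 56 = 0.1607 ≈ 0.16.

C = 0.16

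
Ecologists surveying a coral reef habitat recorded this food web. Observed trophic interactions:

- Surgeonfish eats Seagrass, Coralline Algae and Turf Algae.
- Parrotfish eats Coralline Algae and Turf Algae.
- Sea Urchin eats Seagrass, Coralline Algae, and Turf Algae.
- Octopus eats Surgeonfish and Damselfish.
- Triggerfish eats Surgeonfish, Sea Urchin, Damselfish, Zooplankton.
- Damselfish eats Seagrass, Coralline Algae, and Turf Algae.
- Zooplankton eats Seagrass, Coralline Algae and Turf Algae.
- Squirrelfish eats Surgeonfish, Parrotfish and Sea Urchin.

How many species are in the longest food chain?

One longest chain: Turf Algae → Damselfish → Octopus.
It has 3 species and 2 links.

3 species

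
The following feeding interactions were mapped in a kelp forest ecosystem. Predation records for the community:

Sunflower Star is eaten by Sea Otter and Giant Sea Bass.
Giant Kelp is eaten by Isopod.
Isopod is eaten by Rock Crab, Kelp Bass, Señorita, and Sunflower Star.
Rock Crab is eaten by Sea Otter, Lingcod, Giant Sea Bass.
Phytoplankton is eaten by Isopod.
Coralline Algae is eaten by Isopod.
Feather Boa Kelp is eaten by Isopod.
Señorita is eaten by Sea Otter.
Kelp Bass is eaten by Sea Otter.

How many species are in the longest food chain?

4 species

One longest chain: Feather Boa Kelp → Isopod → Sunflower Star → Giant Sea Bass.
It has 4 species and 3 links.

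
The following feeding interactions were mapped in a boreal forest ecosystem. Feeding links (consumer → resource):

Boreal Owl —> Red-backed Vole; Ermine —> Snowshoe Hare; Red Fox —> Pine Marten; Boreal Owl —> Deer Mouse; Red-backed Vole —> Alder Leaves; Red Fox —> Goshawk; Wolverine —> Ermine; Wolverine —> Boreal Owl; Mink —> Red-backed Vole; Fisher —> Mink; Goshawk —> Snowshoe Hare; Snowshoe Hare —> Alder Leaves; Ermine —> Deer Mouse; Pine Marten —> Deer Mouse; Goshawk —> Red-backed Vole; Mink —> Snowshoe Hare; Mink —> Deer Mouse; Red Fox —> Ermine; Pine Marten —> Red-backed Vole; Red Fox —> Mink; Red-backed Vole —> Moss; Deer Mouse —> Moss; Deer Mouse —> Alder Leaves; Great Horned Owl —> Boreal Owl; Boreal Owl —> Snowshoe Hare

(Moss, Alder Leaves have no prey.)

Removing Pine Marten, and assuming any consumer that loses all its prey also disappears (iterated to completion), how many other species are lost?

Remove Pine Marten.
Every predator of it retains at least one other prey: Red Fox still has Mink, Goshawk, Ermine.
No consumer loses all prey, so no secondary extinctions occur.

0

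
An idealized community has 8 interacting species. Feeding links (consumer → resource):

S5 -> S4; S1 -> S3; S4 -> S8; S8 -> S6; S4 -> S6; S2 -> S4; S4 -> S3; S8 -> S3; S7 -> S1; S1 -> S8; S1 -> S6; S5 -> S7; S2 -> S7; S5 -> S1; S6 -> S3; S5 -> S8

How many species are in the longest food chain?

6 species

One longest chain: S3 → S6 → S8 → S1 → S7 → S5.
It has 6 species and 5 links.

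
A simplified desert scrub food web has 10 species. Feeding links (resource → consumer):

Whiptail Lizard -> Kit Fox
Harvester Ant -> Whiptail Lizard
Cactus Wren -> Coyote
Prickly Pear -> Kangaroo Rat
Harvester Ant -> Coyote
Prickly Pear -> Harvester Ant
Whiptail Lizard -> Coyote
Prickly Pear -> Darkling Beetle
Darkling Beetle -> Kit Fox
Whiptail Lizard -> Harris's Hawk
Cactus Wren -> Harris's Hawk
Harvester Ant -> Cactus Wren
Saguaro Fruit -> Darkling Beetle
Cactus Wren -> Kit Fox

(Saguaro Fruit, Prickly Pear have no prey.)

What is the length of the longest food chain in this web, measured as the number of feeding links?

One longest chain: Prickly Pear → Harvester Ant → Whiptail Lizard → Coyote.
It has 4 species and 3 links.

3 links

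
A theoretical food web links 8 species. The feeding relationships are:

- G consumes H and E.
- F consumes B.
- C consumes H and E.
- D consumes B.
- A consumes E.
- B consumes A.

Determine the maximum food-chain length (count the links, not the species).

3 links

One longest chain: E → A → B → F.
It has 4 species and 3 links.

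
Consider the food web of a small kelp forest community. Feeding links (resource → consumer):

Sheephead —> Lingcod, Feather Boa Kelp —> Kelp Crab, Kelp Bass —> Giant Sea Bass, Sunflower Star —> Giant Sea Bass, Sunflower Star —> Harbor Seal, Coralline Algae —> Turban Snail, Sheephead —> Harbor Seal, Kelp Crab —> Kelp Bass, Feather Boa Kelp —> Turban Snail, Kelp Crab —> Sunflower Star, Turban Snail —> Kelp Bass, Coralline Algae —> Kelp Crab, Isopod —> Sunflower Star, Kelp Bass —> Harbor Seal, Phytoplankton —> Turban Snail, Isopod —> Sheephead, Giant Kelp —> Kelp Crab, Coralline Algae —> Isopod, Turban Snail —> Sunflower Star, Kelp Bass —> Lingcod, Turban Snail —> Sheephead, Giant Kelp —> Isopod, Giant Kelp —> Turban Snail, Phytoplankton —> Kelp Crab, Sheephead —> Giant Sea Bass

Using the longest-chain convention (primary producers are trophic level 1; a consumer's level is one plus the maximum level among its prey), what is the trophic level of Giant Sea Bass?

Giant Kelp is a producer → level 1.
Kelp Crab eats Giant Kelp (level 1); other prey at levels: Phytoplankton 1, Feather Boa Kelp 1, Coralline Algae 1 → level 2.
Kelp Bass eats Kelp Crab (level 2); other prey at levels: Turban Snail 2 → level 3.
Giant Sea Bass eats Kelp Bass (level 3); other prey at levels: Sheephead 3, Sunflower Star 3 → level 4.

Trophic level 4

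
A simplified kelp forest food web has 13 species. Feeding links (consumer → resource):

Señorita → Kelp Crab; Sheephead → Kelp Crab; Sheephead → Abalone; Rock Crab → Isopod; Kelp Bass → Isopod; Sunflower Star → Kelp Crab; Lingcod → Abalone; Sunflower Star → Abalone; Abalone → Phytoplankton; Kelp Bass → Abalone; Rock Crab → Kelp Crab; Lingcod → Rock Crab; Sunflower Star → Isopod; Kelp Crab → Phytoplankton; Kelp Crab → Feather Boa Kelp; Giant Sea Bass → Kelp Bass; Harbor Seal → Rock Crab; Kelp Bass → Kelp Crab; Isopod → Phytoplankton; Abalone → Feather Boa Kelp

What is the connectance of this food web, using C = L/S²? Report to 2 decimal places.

C = 0.12

The web has S = 13 species and L = 20 feeding links.
C = L / S² = 20 / 169 = 0.1183 ≈ 0.12.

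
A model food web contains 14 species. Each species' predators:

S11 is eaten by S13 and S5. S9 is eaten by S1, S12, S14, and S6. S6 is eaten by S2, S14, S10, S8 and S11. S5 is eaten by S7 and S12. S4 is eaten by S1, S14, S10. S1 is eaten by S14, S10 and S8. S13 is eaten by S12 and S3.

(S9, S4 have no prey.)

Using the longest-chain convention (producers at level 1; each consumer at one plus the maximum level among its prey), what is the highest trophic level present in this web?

Producers (level 1): S9, S4.
S9 → S6 → S11 → S13 → S3 gives S3 level 5.
No species has a prey at level 5, so no species reaches level 6.

5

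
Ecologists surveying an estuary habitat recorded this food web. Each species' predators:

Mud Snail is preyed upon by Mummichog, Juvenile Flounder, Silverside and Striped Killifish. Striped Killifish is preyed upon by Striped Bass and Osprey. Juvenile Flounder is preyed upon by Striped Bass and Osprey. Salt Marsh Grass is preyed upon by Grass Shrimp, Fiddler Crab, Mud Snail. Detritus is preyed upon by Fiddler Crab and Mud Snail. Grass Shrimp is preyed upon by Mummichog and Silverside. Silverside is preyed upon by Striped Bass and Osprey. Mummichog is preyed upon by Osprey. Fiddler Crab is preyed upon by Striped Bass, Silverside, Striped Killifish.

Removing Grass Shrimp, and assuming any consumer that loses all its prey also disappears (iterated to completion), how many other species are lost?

0

Remove Grass Shrimp.
Every predator of it retains at least one other prey: Silverside still has Fiddler Crab, Mud Snail; Mummichog still has Mud Snail.
No consumer loses all prey, so no secondary extinctions occur.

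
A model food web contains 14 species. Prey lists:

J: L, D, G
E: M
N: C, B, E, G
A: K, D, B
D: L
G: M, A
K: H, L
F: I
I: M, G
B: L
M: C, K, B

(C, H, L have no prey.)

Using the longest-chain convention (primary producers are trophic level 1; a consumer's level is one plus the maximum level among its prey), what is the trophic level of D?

L is a producer → level 1.
D eats L → level 2.

Trophic level 2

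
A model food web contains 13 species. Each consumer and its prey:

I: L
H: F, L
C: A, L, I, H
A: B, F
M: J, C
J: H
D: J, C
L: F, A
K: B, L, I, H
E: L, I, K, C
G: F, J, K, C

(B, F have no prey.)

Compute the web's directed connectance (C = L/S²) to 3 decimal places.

The web has S = 13 species and L = 28 feeding links.
C = L / S² = 28 / 169 = 0.1657 ≈ 0.166.

C = 0.166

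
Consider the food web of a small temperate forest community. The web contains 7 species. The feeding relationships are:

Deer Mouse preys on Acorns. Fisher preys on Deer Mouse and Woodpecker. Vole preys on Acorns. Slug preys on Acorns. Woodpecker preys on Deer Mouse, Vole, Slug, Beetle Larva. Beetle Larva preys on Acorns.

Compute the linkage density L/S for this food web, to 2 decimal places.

L/S = 1.43

There are L = 10 links among S = 7 species.
L/S = 10/7 = 1.4286 ≈ 1.43.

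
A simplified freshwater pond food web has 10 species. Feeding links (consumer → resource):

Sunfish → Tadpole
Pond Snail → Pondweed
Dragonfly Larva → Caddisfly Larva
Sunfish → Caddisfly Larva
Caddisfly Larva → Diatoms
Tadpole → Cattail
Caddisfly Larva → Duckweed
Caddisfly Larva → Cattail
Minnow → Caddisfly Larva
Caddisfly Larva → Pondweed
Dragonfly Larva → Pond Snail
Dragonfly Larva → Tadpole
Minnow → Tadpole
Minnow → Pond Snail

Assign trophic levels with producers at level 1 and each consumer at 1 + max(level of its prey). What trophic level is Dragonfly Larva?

Pondweed is a producer → level 1.
Pond Snail eats Pondweed → level 2.
Dragonfly Larva eats Pond Snail (level 2); other prey at levels: Caddisfly Larva 2, Tadpole 2 → level 3.

Trophic level 3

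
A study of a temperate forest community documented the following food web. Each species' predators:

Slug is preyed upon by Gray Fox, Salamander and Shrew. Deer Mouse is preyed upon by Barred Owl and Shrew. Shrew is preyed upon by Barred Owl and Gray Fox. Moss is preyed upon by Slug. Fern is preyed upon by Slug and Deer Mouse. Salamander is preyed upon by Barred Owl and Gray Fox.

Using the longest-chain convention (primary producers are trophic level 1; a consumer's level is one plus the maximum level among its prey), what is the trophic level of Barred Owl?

Fern is a producer → level 1.
Deer Mouse eats Fern → level 2.
Shrew eats Deer Mouse (level 2); other prey at levels: Slug 2 → level 3.
Barred Owl eats Shrew (level 3); other prey at levels: Deer Mouse 2, Salamander 3 → level 4.

Trophic level 4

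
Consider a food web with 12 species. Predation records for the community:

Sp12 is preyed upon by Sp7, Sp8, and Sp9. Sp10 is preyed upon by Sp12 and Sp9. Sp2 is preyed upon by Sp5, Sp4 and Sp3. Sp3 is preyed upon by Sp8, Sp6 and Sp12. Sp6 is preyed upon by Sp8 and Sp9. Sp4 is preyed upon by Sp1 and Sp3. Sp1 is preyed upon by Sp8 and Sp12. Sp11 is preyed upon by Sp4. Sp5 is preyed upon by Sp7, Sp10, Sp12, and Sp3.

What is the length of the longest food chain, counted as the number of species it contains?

5 species

One longest chain: Sp2 → Sp5 → Sp3 → Sp12 → Sp8.
It has 5 species and 4 links.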